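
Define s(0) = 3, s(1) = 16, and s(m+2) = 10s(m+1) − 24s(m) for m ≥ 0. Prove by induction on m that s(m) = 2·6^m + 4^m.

Base cases: s(0) = 3 and 2·6^0 + 4^0 = 3; s(1) = 16 and 2·6^1 + 4^1 = 16.
Assume s(j) = 2·6^j + 4^j for all 0 ≤ j ≤ r, where r ≥ 1.
Then s(r+1) = 10s(r) − 24s(r−1) = 10·(2·6^r + 4^r) − 24·(2·6^{r−1} + 4^{r−1}) = 2·(10·6 − 24)6^{r−1} + (10·4 − 24)4^{r−1} = 72·6^{r−1} + 16·4^{r−1} = 2·6^{r+1} + 4^{r+1}.
So the formula holds for r+1, and by strong induction s(m) = 2·6^m + 4^m for all m ≥ 0.

s(m) = 2·6^m + 4^m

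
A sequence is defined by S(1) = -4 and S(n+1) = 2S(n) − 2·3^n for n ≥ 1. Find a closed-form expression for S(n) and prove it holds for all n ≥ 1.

Claim: S(n) = 2^n − 2·3^n.

Base case: S(1) = -4, and 2^1 − 2·3^1 = 2 − 6 = -4.
Assume S(m) = 2^m − 2·3^m for some m ≥ 1.
Then S(m+1) = 2S(m) − 2·3^m = 2·(2^m − 2·3^m) − 2·3^m = 2^{m+1} − 4·3^m − 2·3^m = 2^{m+1} − 6·3^m = 2^{m+1} − 2·3^{m+1}.
So the formula holds for m+1, and by induction S(n) = 2^n − 2·3^n for all n ≥ 1.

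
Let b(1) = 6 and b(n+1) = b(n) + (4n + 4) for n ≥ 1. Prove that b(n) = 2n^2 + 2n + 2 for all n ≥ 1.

Base case: b(1) = 6, and 2·1^2 + 2·1 + 2 = 6.
Assume b(j) = 2j^2 + 2j + 2.
Then b(j+1) = b(j) + (4j + 4) = (2j^2 + 2j + 2) + (4j + 4) = 2j^2 + 6j + 6,
and 2·(j+1)^2 + 2·(j+1) + 2 = 2j^2 + 6j + 6.
This completes the inductive step, so b(n) = 2n^2 + 2n + 2 for all n ≥ 1.

b(n) = 2n^2 + 2n + 2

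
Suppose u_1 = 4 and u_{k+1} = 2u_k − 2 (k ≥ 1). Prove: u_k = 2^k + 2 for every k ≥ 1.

Base case: u_1 = 4, and 2^1 + 2 = 2 + 2 = 4.
Assume u_r = 2^r + 2 for some r ≥ 1.
Then u_{r+1} = 2u_r − 2 = 2·(2^r + 2) − 2 = 2^{r+1} + 4 − 2 = 2^{r+1} + 2.
Hence u_k = 2^k + 2 for every k ≥ 1, by induction.

u_k = 2^k + 2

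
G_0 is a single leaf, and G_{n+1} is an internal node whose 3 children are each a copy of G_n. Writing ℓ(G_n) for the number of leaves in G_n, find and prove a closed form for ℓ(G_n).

Claim: ℓ(G_n) = 3^n.

Base case: ℓ(G_0) = 1, and 3^0 = 1.
Assume ℓ(G_j) = 3^j.
Then ℓ(G_{j+1}) = 3·ℓ(G_j) = 3·3^j = 3^{j+1}.
So the formula holds for j+1, and by induction ℓ(G_n) = 3^n for all n ≥ 0.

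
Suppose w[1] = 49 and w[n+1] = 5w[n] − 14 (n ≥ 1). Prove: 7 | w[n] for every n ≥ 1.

Base case: w[1] = 49 = 7·7, so 7 | w[1].
Assume 7 | w[m], so w[m] = 7t for some integer t.
Then w[m+1] = 5w[m] − 14 = 5·(7t) − 14 = 7(5t − 2), so 7 | w[m+1].
This completes the inductive step, so 7 | w[n] for all n ≥ 1.

7 | w[n]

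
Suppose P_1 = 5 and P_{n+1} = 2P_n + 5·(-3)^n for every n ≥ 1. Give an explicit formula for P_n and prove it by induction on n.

Claim: P_n = 2^n − (-3)^n.

Base case: P_1 = 5, and 2^1 − (-3)^1 = 2 + 3 = 5.
Assume P_m = 2^m − (-3)^m for some m ≥ 1.
Then P_{m+1} = 2P_m + 5·(-3)^m = 2·(2^m − (-3)^m) + 5·(-3)^m = 2^{m+1} − 2·(-3)^m + 5·(-3)^m = 2^{m+1} + 3·(-3)^m = 2^{m+1} − (-3)^{m+1}.
This completes the inductive step, so P_n = 2^n − (-3)^n for all n ≥ 1.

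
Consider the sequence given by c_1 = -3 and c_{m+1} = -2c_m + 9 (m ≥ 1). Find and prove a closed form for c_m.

Claim: c_m = 3·(-2)^m + 3.

Base case: c_1 = -3, and 3·(-2)^1 + 3 = -6 + 3 = -3.
Assume c_r = 3·(-2)^r + 3 for some r ≥ 1.
Then c_{r+1} = -2c_r + 9 = -2·(3·(-2)^r + 3) + 9 = -6·(-2)^r − 6 + 9 = 3·(-2)^{r+1} + 3.
So the formula holds for r+1, and by induction c_m = 3·(-2)^m + 3 for all m ≥ 1.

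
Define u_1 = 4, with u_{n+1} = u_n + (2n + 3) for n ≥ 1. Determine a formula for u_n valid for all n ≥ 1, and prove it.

Claim: u_n = n^2 + 2n + 1.

Base case: u_1 = 4, and 1^2 + 2·1 + 1 = 4.
Assume u_j = j^2 + 2j + 1.
Then u_{j+1} = u_j + (2j + 3) = (j^2 + 2j + 1) + (2j + 3) = j^2 + 4j + 4,
and (j+1)^2 + 2·(j+1) + 1 = j^2 + 4j + 4.
By induction, u_n = n^2 + 2n + 1 for all n ≥ 1.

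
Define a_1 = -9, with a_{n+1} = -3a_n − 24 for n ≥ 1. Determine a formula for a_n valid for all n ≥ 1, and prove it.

Claim: a_n = (-3)^n − 6.

Base case: a_1 = -9, and (-3)^1 − 6 = -3 − 6 = -9.
Assume a_r = (-3)^r − 6 for some r ≥ 1.
Then a_{r+1} = -3a_r − 24 = -3·((-3)^r − 6) − 24 = -3·(-3)^r + 18 − 24 = (-3)^{r+1} − 6.
By induction, a_n = (-3)^n − 6 for all n ≥ 1.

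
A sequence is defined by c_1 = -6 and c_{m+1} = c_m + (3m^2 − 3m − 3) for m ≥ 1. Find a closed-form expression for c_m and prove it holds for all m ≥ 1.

Claim: c_m = m^3 − 3m^2 − m − 3.

Base case: c_1 = -6, and 1^3 − 3·1^2 − 1 − 3 = -6.
Assume c_r = r^3 − 3r^2 − r − 3.
Then c_{r+1} = c_r + (3r^2 − 3r − 3) = (r^3 − 3r^2 − r − 3) + (3r^2 − 3r − 3) = r^3 − 4r − 6,
and (r+1)^3 − 3·(r+1)^2 − (r+1) − 3 = r^3 − 4r − 6.
By induction, c_m = m^3 − 3m^2 − m − 3 for all m ≥ 1.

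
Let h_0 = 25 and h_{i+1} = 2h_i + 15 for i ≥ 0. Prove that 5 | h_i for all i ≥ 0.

Base case: h_0 = 25 = 5·5, so 5 | h_0.
Assume 5 | h_k, so h_k = 5t for some integer t.
Then h_{k+1} = 2h_k + 15 = 2·(5t) + 15 = 5(2t + 3), so 5 | h_{k+1}.
By induction, 5 | h_i for all i ≥ 0.

5 | h_i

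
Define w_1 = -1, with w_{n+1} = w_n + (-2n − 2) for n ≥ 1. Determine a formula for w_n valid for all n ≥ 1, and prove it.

Claim: w_n = -n^2 − n + 1.

Base case: w_1 = -1, and -1^2 − 1 + 1 = -1.
Assume w_r = -r^2 − r + 1.
Then w_{r+1} = w_r + (-2r − 2) = (-r^2 − r + 1) + (-2r − 2) = -r^2 − 3r − 1,
and -(r+1)^2 − (r+1) + 1 = -r^2 − 3r − 1.
This completes the inductive step, so w_n = -n^2 − n + 1 for all n ≥ 1.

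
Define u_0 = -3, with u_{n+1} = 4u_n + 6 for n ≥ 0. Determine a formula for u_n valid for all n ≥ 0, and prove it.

Claim: u_n = -4^n − 2.

Base case: u_0 = -3, and -4^0 − 2 = -1 − 2 = -3.
Assume u_m = -4^m − 2 for some m ≥ 0.
Then u_{m+1} = 4u_m + 6 = 4·(-4^m − 2) + 6 = -4^{m+1} − 8 + 6 = -4^{m+1} − 2.
This completes the inductive step, so u_n = -4^n − 2 for all n ≥ 0.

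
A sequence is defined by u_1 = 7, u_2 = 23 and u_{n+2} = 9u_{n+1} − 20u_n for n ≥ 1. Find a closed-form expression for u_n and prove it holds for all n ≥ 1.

Claim: u_n = 3·4^n − 5^n.

Base cases: u_1 = 7 and 3·4^1 − 5^1 = 7; u_2 = 23 and 3·4^2 − 5^2 = 23.
Assume u_j = 3·4^j − 5^j for all 1 ≤ j ≤ k, where k ≥ 2.
Then u_{k+1} = 9u_k − 20u_{k−1} = 9·(3·4^k − 5^k) − 20·(3·4^{k−1} − 5^{k−1}) = 3·(9·4 − 20)4^{k−1} − (9·5 − 20)5^{k−1} = 48·4^{k−1} − 25·5^{k−1} = 3·4^{k+1} − 5^{k+1}.
So the formula holds for k+1, and by strong induction u_n = 3·4^n − 5^n for all n ≥ 1.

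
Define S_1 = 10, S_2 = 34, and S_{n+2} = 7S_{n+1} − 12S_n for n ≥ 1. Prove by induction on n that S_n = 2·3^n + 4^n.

Base cases: S_1 = 10 and 2·3^1 + 4^1 = 10; S_2 = 34 and 2·3^2 + 4^2 = 34.
Assume S_j = 2·3^j + 4^j for all 1 ≤ j ≤ m, where m ≥ 2.
Then S_{m+1} = 7S_m − 12S_{m−1} = 7·(2·3^m + 4^m) − 12·(2·3^{m−1} + 4^{m−1}) = 2·(7·3 − 12)3^{m−1} + (7·4 − 12)4^{m−1} = 18·3^{m−1} + 16·4^{m−1} = 2·3^{m+1} + 4^{m+1}.
Hence S_n = 2·3^n + 4^n for every n ≥ 1, by strong induction.

S_n = 2·3^n + 4^n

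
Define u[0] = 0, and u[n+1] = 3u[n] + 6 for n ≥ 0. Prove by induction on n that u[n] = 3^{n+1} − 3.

Base case: u[0] = 0, and 3^{0+1} − 3 = 3 − 3 = 0.
Assume u[j] = 3^{j+1} − 3 for some j ≥ 0.
Then u[j+1] = 3u[j] + 6 = 3·(3^{j+1} − 3) + 6 = 3^{j+2} − 9 + 6 = 3^{j+2} − 3.
Hence u[n] = 3^{n+1} − 3 for every n ≥ 0, by induction.

u[n] = 3^{n+1} − 3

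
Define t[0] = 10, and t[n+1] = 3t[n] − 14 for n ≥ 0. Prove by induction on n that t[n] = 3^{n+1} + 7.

Base case: t[0] = 10, and 3^{0+1} + 7 = 3 + 7 = 10.
Assume t[k] = 3^{k+1} + 7 for some k ≥ 0.
Then t[k+1] = 3t[k] − 14 = 3·(3^{k+1} + 7) − 14 = 3^{k+2} + 21 − 14 = 3^{k+2} + 7.
So the formula holds for k+1, and by induction t[n] = 3^{n+1} + 7 for all n ≥ 0.

t[n] = 3^{n+1} + 7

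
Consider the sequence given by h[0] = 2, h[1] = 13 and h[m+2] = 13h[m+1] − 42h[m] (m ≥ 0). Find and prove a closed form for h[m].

Claim: h[m] = 7^m + 6^m.

Base cases: h[0] = 2 and 7^0 + 6^0 = 2; h[1] = 13 and 7^1 + 6^1 = 13.
Assume h[j] = 7^j + 6^j for all 0 ≤ j ≤ k, where k ≥ 1.
Then h[k+1] = 13h[k] − 42h[k−1] = 13·(7^k + 6^k) − 42·(7^{k−1} + 6^{k−1}) = (13·7 − 42)7^{k−1} + (13·6 − 42)6^{k−1} = 49·7^{k−1} + 36·6^{k−1} = 7^{k+1} + 6^{k+1}.
Hence h[m] = 7^m + 6^m for every m ≥ 0, by strong induction.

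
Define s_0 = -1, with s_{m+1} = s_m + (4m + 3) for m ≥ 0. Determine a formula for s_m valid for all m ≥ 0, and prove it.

Claim: s_m = 2m^2 + m − 1.

Base case: s_0 = -1, and 2·0^2 + 0 − 1 = -1.
Assume s_k = 2k^2 + k − 1.
Then s_{k+1} = s_k + (4k + 3) = (2k^2 + k − 1) + (4k + 3) = 2k^2 + 5k + 2,
and 2·(k+1)^2 + (k+1) − 1 = 2k^2 + 5k + 2.
Hence s_m = 2m^2 + m − 1 for every m ≥ 0, by induction.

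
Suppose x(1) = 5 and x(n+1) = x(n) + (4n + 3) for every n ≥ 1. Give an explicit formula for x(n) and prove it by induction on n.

Claim: x(n) = 2n^2 + n + 2.

Base case: x(1) = 5, and 2·1^2 + 1 + 2 = 5.
Assume x(j) = 2j^2 + j + 2.
Then x(j+1) = x(j) + (4j + 3) = (2j^2 + j + 2) + (4j + 3) = 2j^2 + 5j + 5,
and 2·(j+1)^2 + (j+1) + 2 = 2j^2 + 5j + 5.
By induction, x(n) = 2n^2 + n + 2 for all n ≥ 1.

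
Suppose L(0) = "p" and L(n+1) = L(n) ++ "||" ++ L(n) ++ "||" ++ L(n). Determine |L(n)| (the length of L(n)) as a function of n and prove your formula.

Claim: |L(n)| = 3^{n+1} − 2.

Base case: |L(0)| = 1, and 3^{0+1} − 2 = 1.
Assume |L(k)| = 3^{k+1} − 2.
Then |L(k+1)| = 3|L(k)| + 4 = 3(3^{k+1} − 2) + 4 = 3^{k+2} − 6 + 4 = 3^{k+2} − 2.
Hence |L(n)| = 3^{n+1} − 2 for every n ≥ 0, by induction.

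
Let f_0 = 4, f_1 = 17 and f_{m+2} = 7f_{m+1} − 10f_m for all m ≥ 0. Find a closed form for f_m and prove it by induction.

Claim: f_m = 3·5^m + 2^m.

Base cases: f_0 = 4 and 3·5^0 + 2^0 = 4; f_1 = 17 and 3·5^1 + 2^1 = 17.
Assume f_j = 3·5^j + 2^j for all 0 ≤ j ≤ k, where k ≥ 1.
Then f_{k+1} = 7f_k − 10f_{k−1} = 7·(3·5^k + 2^k) − 10·(3·5^{k−1} + 2^{k−1}) = 3·(7·5 − 10)5^{k−1} + (7·2 − 10)2^{k−1} = 75·5^{k−1} + 4·2^{k−1} = 3·5^{k+1} + 2^{k+1}.
Hence f_m = 3·5^m + 2^m for every m ≥ 0, by strong induction.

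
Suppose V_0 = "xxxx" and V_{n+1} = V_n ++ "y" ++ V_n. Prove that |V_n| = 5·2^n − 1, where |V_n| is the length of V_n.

Base case: |V_0| = 4, and 5·2^0 − 1 = 4.
Assume |V_j| = 5·2^j − 1.
Then |V_{j+1}| = |V_j| + 1 + |V_j| = 2|V_j| + 1 = 2(5·2^j − 1) + 1 = 5·2^{j+1} − 2 + 1 = 5·2^{j+1} − 1.
So the formula holds for j+1, and by induction |V_n| = 5·2^n − 1 for all n ≥ 0.

|V_n| = 5·2^n − 1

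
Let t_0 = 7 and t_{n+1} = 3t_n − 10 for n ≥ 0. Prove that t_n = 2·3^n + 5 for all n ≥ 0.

Base case: t_0 = 7, and 2·3^0 + 5 = 2 + 5 = 7.
Assume t_m = 2·3^m + 5 for some m ≥ 0.
Then t_{m+1} = 3t_m − 10 = 3·(2·3^m + 5) − 10 = 6·3^m + 15 − 10 = 2·3^{m+1} + 5.
This completes the inductive step, so t_n = 2·3^n + 5 for all n ≥ 0.

t_n = 2·3^n + 5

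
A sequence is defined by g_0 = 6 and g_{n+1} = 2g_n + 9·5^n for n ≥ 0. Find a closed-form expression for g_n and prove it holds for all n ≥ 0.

Claim: g_n = 3·2^n + 3·5^n.

Base case: g_0 = 6, and 3·2^0 + 3·5^0 = 3 + 3 = 6.
Assume g_j = 3·2^j + 3·5^j for some j ≥ 0.
Then g_{j+1} = 2g_j + 9·5^j = 2·(3·2^j + 3·5^j) + 9·5^j = 3·2^{j+1} + 6·5^j + 9·5^j = 3·2^{j+1} + 15·5^j = 3·2^{j+1} + 3·5^{j+1}.
This completes the inductive step, so g_n = 3·2^n + 3·5^n for all n ≥ 0.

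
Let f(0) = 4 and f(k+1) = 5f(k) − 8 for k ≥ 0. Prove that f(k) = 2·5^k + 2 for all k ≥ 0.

Base case: f(0) = 4, and 2·5^0 + 2 = 2 + 2 = 4.
Assume f(m) = 2·5^m + 2 for some m ≥ 0.
Then f(m+1) = 5f(m) − 8 = 5·(2·5^m + 2) − 8 = 10·5^m + 10 − 8 = 2·5^{m+1} + 2.
By induction, f(k) = 2·5^k + 2 for all k ≥ 0.

f(k) = 2·5^k + 2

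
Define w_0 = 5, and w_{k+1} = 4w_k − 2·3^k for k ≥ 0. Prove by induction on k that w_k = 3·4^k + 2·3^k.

Base case: w_0 = 5, and 3·4^0 + 2·3^0 = 3 + 2 = 5.
Assume w_m = 3·4^m + 2·3^m for some m ≥ 0.
Then w_{m+1} = 4w_m − 2·3^m = 4·(3·4^m + 2·3^m) − 2·3^m = 3·4^{m+1} + 8·3^m − 2·3^m = 3·4^{m+1} + 6·3^m = 3·4^{m+1} + 2·3^{m+1}.
This completes the inductive step, so w_k = 3·4^k + 2·3^k for all k ≥ 0.

w_k = 3·4^k + 2·3^k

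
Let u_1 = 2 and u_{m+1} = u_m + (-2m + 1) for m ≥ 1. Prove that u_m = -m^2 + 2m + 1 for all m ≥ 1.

Base case: u_1 = 2, and -1^2 + 2·1 + 1 = 2.
Assume u_j = -j^2 + 2j + 1.
Then u_{j+1} = u_j + (-2j + 1) = (-j^2 + 2j + 1) + (-2j + 1) = -j^2 + 2,
and -(j+1)^2 + 2·(j+1) + 1 = -j^2 + 2.
By induction, u_m = -m^2 + 2m + 1 for all m ≥ 1.

u_m = -m^2 + 2m + 1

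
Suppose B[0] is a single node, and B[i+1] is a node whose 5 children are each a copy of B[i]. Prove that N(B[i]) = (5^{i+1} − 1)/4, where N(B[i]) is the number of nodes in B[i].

Base case: N(B[0]) = 1, and (5^{0+1} − 1)/4 = 1.
Assume N(B[k]) = (5^{k+1} − 1)/4.
Then N(B[k+1]) = 1 + 5N(B[k]) = 1 + 5·(5^{k+1} − 1)/4 = 1 + (5^{k+2} − 5)/4 = (4 + 5^{k+2} − 5)/4 = (5^{k+2} − 1)/4.
This completes the inductive step, so N(B[i]) = (5^{i+1} − 1)/4 for all i ≥ 0.

N(B[i]) = (5^{i+1} − 1)/4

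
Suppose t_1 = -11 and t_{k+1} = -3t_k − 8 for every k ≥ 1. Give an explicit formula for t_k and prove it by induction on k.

Claim: t_k = 3·(-3)^k − 2.

Base case: t_1 = -11, and 3·(-3)^1 − 2 = -9 − 2 = -11.
Assume t_m = 3·(-3)^m − 2 for some m ≥ 1.
Then t_{m+1} = -3t_m − 8 = -3·(3·(-3)^m − 2) − 8 = -9·(-3)^m + 6 − 8 = 3·(-3)^{m+1} − 2.
So the formula holds for m+1, and by induction t_k = 3·(-3)^k − 2 for all k ≥ 1.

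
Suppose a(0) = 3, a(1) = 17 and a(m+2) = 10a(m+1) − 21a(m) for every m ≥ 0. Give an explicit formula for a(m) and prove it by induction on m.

Claim: a(m) = 2·7^m + 3^m.

Base cases: a(0) = 3 and 2·7^0 + 3^0 = 3; a(1) = 17 and 2·7^1 + 3^1 = 17.
Assume a(i) = 2·7^i + 3^i for all 0 ≤ i ≤ j, where j ≥ 1.
Then a(j+1) = 10a(j) − 21a(j−1) = 10·(2·7^j + 3^j) − 21·(2·7^{j−1} + 3^{j−1}) = 2·(10·7 − 21)7^{j−1} + (10·3 − 21)3^{j−1} = 98·7^{j−1} + 9·3^{j−1} = 2·7^{j+1} + 3^{j+1}.
So the formula holds for j+1, and by strong induction a(m) = 2·7^m + 3^m for all m ≥ 0.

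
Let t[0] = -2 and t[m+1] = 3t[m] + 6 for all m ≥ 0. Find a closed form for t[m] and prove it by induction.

Claim: t[m] = 3^m − 3.

Base case: t[0] = -2, and 3^0 − 3 = 1 − 3 = -2.
Assume t[r] = 3^r − 3 for some r ≥ 0.
Then t[r+1] = 3t[r] + 6 = 3·(3^r − 3) + 6 = 3^{r+1} − 9 + 6 = 3^{r+1} − 3.
This completes the inductive step, so t[m] = 3^m − 3 for all m ≥ 0.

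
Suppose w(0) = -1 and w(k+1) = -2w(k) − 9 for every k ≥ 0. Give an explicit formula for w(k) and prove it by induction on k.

Claim: w(k) = 2·(-2)^k − 3.

Base case: w(0) = -1, and 2·(-2)^0 − 3 = 2 − 3 = -1.
Assume w(m) = 2·(-2)^m − 3 for some m ≥ 0.
Then w(m+1) = -2w(m) − 9 = -2·(2·(-2)^m − 3) − 9 = -4·(-2)^m + 6 − 9 = 2·(-2)^{m+1} − 3.
By induction, w(k) = 2·(-2)^k − 3 for all k ≥ 0.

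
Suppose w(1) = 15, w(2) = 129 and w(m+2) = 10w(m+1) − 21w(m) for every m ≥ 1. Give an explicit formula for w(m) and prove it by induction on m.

Claim: w(m) = 3·7^m − 2·3^m.

Base cases: w(1) = 15 and 3·7^1 − 2·3^1 = 15; w(2) = 129 and 3·7^2 − 2·3^2 = 129.
Assume w(j) = 3·7^j − 2·3^j for all 1 ≤ j ≤ r, where r ≥ 2.
Then w(r+1) = 10w(r) − 21w(r−1) = 10·(3·7^r − 2·3^r) − 21·(3·7^{r−1} − 2·3^{r−1}) = 3·(10·7 − 21)7^{r−1} − 2·(10·3 − 21)3^{r−1} = 147·7^{r−1} − 18·3^{r−1} = 3·7^{r+1} − 2·3^{r+1}.
Hence w(m) = 3·7^m − 2·3^m for every m ≥ 1, by strong induction.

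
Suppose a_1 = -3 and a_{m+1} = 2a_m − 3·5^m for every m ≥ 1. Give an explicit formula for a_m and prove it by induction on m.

Claim: a_m = 2^m − 5^m.

Base case: a_1 = -3, and 2^1 − 5^1 = 2 − 5 = -3.
Assume a_j = 2^j − 5^j for some j ≥ 1.
Then a_{j+1} = 2a_j − 3·5^j = 2·(2^j − 5^j) − 3·5^j = 2^{j+1} − 2·5^j − 3·5^j = 2^{j+1} − 5·5^j = 2^{j+1} − 5^{j+1}.
Hence a_m = 2^m − 5^m for every m ≥ 1, by induction.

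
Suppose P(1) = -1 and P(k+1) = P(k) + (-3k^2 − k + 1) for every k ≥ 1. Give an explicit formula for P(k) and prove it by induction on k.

Claim: P(k) = -k^3 + k^2 + k − 2.

Base case: P(1) = -1, and -1^3 + 1^2 + 1 − 2 = -1.
Assume P(r) = -r^3 + r^2 + r − 2.
Then P(r+1) = P(r) + (-3r^2 − r + 1) = (-r^3 + r^2 + r − 2) + (-3r^2 − r + 1) = -r^3 − 2r^2 − 1,
and -(r+1)^3 + (r+1)^2 + (r+1) − 2 = -r^3 − 2r^2 − 1.
Hence P(k) = -k^3 + k^2 + k − 2 for every k ≥ 1, by induction.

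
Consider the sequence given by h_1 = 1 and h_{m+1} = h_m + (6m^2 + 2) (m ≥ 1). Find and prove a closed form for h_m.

Claim: h_m = 2m^3 − 3m^2 + 3m − 1.

Base case: h_1 = 1, and 2·1^3 − 3·1^2 + 3·1 − 1 = 1.
Assume h_r = 2r^3 − 3r^2 + 3r − 1.
Then h_{r+1} = h_r + (6r^2 + 2) = (2r^3 − 3r^2 + 3r − 1) + (6r^2 + 2) = 2r^3 + 3r^2 + 3r + 1,
and 2·(r+1)^3 − 3·(r+1)^2 + 3·(r+1) − 1 = 2r^3 + 3r^2 + 3r + 1.
This completes the inductive step, so h_m = 2m^3 − 3m^2 + 3m − 1 for all m ≥ 1.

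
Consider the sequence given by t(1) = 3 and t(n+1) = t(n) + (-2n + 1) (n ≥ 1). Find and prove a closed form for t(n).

Claim: t(n) = -n^2 + 2n + 2.

Base case: t(1) = 3, and -1^2 + 2·1 + 2 = 3.
Assume t(k) = -k^2 + 2k + 2.
Then t(k+1) = t(k) + (-2k + 1) = (-k^2 + 2k + 2) + (-2k + 1) = -k^2 + 3,
and -(k+1)^2 + 2·(k+1) + 2 = -k^2 + 3.
Hence t(n) = -n^2 + 2n + 2 for every n ≥ 1, by induction.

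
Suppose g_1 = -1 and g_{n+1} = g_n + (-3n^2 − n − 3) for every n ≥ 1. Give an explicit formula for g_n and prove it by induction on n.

Claim: g_n = -n^3 + n^2 − 3n + 2.

Base case: g_1 = -1, and -1^3 + 1^2 − 3·1 + 2 = -1.
Assume g_j = -j^3 + j^2 − 3j + 2.
Then g_{j+1} = g_j + (-3j^2 − j − 3) = (-j^3 + j^2 − 3j + 2) + (-3j^2 − j − 3) = -j^3 − 2j^2 − 4j − 1,
and -(j+1)^3 + (j+1)^2 − 3·(j+1) + 2 = -j^3 − 2j^2 − 4j − 1.
This completes the inductive step, so g_n = -n^3 + n^2 − 3n + 2 for all n ≥ 1.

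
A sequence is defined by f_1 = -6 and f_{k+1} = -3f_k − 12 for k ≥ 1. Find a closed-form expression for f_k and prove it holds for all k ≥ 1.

Claim: f_k = (-3)^k − 3.

Base case: f_1 = -6, and (-3)^1 − 3 = -3 − 3 = -6.
Assume f_m = (-3)^m − 3 for some m ≥ 1.
Then f_{m+1} = -3f_m − 12 = -3·((-3)^m − 3) − 12 = -3·(-3)^m + 9 − 12 = (-3)^{m+1} − 3.
So the formula holds for m+1, and by induction f_k = (-3)^k − 3 for all k ≥ 1.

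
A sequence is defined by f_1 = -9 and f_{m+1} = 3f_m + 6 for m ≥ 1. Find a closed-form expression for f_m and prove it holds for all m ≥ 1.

Claim: f_m = -2·3^m − 3.

Base case: f_1 = -9, and -2·3^1 − 3 = -6 − 3 = -9.
Assume f_r = -2·3^r − 3 for some r ≥ 1.
Then f_{r+1} = 3f_r + 6 = 3·(-2·3^r − 3) + 6 = -6·3^r − 9 + 6 = -2·3^{r+1} − 3.
By induction, f_m = -2·3^m − 3 for all m ≥ 1.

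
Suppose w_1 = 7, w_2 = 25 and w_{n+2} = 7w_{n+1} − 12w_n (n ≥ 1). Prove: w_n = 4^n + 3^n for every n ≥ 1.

Base cases: w_1 = 7 and 4^1 + 3^1 = 7; w_2 = 25 and 4^2 + 3^2 = 25.
Assume w_i = 4^i + 3^i for all 1 ≤ i ≤ j, where j ≥ 2.
Then w_{j+1} = 7w_j − 12w_{j−1} = 7·(4^j + 3^j) − 12·(4^{j−1} + 3^{j−1}) = (7·4 − 12)4^{j−1} + (7·3 − 12)3^{j−1} = 16·4^{j−1} + 9·3^{j−1} = 4^{j+1} + 3^{j+1}.
By strong induction, w_n = 4^n + 3^n for all n ≥ 1.

w_n = 4^n + 3^n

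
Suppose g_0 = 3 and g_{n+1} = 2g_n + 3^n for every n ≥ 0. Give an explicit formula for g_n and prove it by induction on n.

Claim: g_n = 2·2^n + 3^n.

Base case: g_0 = 3, and 2·2^0 + 3^0 = 2 + 1 = 3.
Assume g_j = 2·2^j + 3^j for some j ≥ 0.
Then g_{j+1} = 2g_j + 3^j = 2·(2·2^j + 3^j) + 3^j = 2·2^{j+1} + 2·3^j + 3^j = 2·2^{j+1} + 3·3^j = 2·2^{j+1} + 3^{j+1}.
So the formula holds for j+1, and by induction g_n = 2·2^n + 3^n for all n ≥ 0.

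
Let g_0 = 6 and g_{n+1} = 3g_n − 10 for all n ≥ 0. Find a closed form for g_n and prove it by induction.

Claim: g_n = 3^n + 5.

Base case: g_0 = 6, and 3^0 + 5 = 1 + 5 = 6.
Assume g_r = 3^r + 5 for some r ≥ 0.
Then g_{r+1} = 3g_r − 10 = 3·(3^r + 5) − 10 = 3^{r+1} + 15 − 10 = 3^{r+1} + 5.
So the formula holds for r+1, and by induction g_n = 3^n + 5 for all n ≥ 0.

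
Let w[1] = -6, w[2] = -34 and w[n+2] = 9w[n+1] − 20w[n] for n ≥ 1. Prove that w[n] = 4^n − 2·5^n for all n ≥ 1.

Base cases: w[1] = -6 and 4^1 − 2·5^1 = -6; w[2] = -34 and 4^2 − 2·5^2 = -34.
Assume w[i] = 4^i − 2·5^i for all 1 ≤ i ≤ j, where j ≥ 2.
Then w[j+1] = 9w[j] − 20w[j−1] = 9·(4^j − 2·5^j) − 20·(4^{j−1} − 2·5^{j−1}) = (9·4 − 20)4^{j−1} − 2·(9·5 − 20)5^{j−1} = 16·4^{j−1} − 50·5^{j−1} = 4^{j+1} − 2·5^{j+1}.
By strong induction, w[n] = 4^n − 2·5^n for all n ≥ 1.

w[n] = 4^n − 2·5^n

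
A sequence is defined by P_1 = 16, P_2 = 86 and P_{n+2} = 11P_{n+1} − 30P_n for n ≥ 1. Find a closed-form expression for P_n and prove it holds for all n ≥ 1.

Claim: P_n = 2·5^n + 6^n.

Base cases: P_1 = 16 and 2·5^1 + 6^1 = 16; P_2 = 86 and 2·5^2 + 6^2 = 86.
Assume P_i = 2·5^i + 6^i for all 1 ≤ i ≤ j, where j ≥ 2.
Then P_{j+1} = 11P_j − 30P_{j−1} = 11·(2·5^j + 6^j) − 30·(2·5^{j−1} + 6^{j−1}) = 2·(11·5 − 30)5^{j−1} + (11·6 − 30)6^{j−1} = 50·5^{j−1} + 36·6^{j−1} = 2·5^{j+1} + 6^{j+1}.
This completes the inductive step, so P_n = 2·5^n + 6^n for all n ≥ 1.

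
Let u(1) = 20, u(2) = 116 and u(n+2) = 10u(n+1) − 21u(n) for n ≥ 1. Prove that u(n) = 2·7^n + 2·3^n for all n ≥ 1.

Base cases: u(1) = 20 and 2·7^1 + 2·3^1 = 20; u(2) = 116 and 2·7^2 + 2·3^2 = 116.
Assume u(j) = 2·7^j + 2·3^j for all 1 ≤ j ≤ r, where r ≥ 2.
Then u(r+1) = 10u(r) − 21u(r−1) = 10·(2·7^r + 2·3^r) − 21·(2·7^{r−1} + 2·3^{r−1}) = 2·(10·7 − 21)7^{r−1} + 2·(10·3 − 21)3^{r−1} = 98·7^{r−1} + 18·3^{r−1} = 2·7^{r+1} + 2·3^{r+1}.
This completes the inductive step, so u(n) = 2·7^n + 2·3^n for all n ≥ 1.

u(n) = 2·7^n + 2·3^n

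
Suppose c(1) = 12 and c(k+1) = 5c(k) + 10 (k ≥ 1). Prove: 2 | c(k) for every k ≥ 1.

Base case: c(1) = 12 = 2·6, so 2 | c(1).
Assume 2 | c(m), so c(m) = 2t for some integer t.
Then c(m+1) = 5c(m) + 10 = 5·(2t) + 10 = 2(5t + 5), so 2 | c(m+1).
By induction, 2 | c(k) for all k ≥ 1.

2 | c(k)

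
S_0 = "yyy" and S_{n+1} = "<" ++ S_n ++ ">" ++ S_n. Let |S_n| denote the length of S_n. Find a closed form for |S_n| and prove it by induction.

Claim: |S_n| = 5·2^n − 2.

Base case: |S_0| = 3, and 5·2^0 − 2 = 3.
Assume |S_j| = 5·2^j − 2.
Then |S_{j+1}| = 1 + |S_j| + 1 + |S_j| = 2|S_j| + 2 = 2(5·2^j − 2) + 2 = 5·2^{j+1} − 4 + 2 = 5·2^{j+1} − 2.
This completes the inductive step, so |S_n| = 5·2^n − 2 for all n ≥ 0.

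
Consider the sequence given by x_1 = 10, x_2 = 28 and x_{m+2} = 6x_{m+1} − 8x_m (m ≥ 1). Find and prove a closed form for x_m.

Claim: x_m = 3·2^m + 4^m.

Base cases: x_1 = 10 and 3·2^1 + 4^1 = 10; x_2 = 28 and 3·2^2 + 4^2 = 28.
Assume x_i = 3·2^i + 4^i for all 1 ≤ i ≤ j, where j ≥ 2.
Then x_{j+1} = 6x_j − 8x_{j−1} = 6·(3·2^j + 4^j) − 8·(3·2^{j−1} + 4^{j−1}) = 3·(6·2 − 8)2^{j−1} + (6·4 − 8)4^{j−1} = 12·2^{j−1} + 16·4^{j−1} = 3·2^{j+1} + 4^{j+1}.
By strong induction, x_m = 3·2^m + 4^m for all m ≥ 1.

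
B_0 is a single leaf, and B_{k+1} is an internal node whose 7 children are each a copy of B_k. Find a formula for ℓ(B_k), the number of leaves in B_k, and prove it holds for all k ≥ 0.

Claim: ℓ(B_k) = 7^k.

Base case: ℓ(B_0) = 1, and 7^0 = 1.
Assume ℓ(B_r) = 7^r.
Then ℓ(B_{r+1}) = 7·ℓ(B_r) = 7·7^r = 7^{r+1}.
By induction, ℓ(B_k) = 7^k for all k ≥ 0.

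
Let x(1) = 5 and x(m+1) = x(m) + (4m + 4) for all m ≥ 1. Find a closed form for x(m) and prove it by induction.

Claim: x(m) = 2m^2 + 2m + 1.

Base case: x(1) = 5, and 2·1^2 + 2·1 + 1 = 5.
Assume x(j) = 2j^2 + 2j + 1.
Then x(j+1) = x(j) + (4j + 4) = (2j^2 + 2j + 1) + (4j + 4) = 2j^2 + 6j + 5,
and 2·(j+1)^2 + 2·(j+1) + 1 = 2j^2 + 6j + 5.
Hence x(m) = 2m^2 + 2m + 1 for every m ≥ 1, by induction.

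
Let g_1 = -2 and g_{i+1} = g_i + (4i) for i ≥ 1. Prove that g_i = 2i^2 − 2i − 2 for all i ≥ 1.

Base case: g_1 = -2, and 2·1^2 − 2·1 − 2 = -2.
Assume g_m = 2m^2 − 2m − 2.
Then g_{m+1} = g_m + (4m) = (2m^2 − 2m − 2) + (4m) = 2m^2 + 2m − 2,
and 2·(m+1)^2 − 2·(m+1) − 2 = 2m^2 + 2m − 2.
By induction, g_i = 2i^2 − 2i − 2 for all i ≥ 1.

g_i = 2i^2 − 2i − 2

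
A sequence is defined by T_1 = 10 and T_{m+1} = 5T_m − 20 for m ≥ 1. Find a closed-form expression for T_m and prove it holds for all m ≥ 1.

Claim: T_m = 5^m + 5.

Base case: T_1 = 10, and 5^1 + 5 = 5 + 5 = 10.
Assume T_k = 5^k + 5 for some k ≥ 1.
Then T_{k+1} = 5T_k − 20 = 5·(5^k + 5) − 20 = 5^{k+1} + 25 − 20 = 5^{k+1} + 5.
This completes the inductive step, so T_m = 5^m + 5 for all m ≥ 1.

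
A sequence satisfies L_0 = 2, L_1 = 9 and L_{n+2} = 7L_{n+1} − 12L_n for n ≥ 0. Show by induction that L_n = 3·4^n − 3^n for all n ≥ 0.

Base cases: L_0 = 2 and 3·4^0 − 3^0 = 2; L_1 = 9 and 3·4^1 − 3^1 = 9.
Assume L_j = 3·4^j − 3^j for all 0 ≤ j ≤ k, where k ≥ 1.
Then L_{k+1} = 7L_k − 12L_{k−1} = 7·(3·4^k − 3^k) − 12·(3·4^{k−1} − 3^{k−1}) = 3·(7·4 − 12)4^{k−1} − (7·3 − 12)3^{k−1} = 48·4^{k−1} − 9·3^{k−1} = 3·4^{k+1} − 3^{k+1}.
Hence L_n = 3·4^n − 3^n for every n ≥ 0, by strong induction.

L_n = 3·4^n − 3^n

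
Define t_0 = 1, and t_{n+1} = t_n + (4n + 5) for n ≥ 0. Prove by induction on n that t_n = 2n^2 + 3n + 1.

Base case: t_0 = 1, and 2·0^2 + 3·0 + 1 = 1.
Assume t_j = 2j^2 + 3j + 1.
Then t_{j+1} = t_j + (4j + 5) = (2j^2 + 3j + 1) + (4j + 5) = 2j^2 + 7j + 6,
and 2·(j+1)^2 + 3·(j+1) + 1 = 2j^2 + 7j + 6.
This completes the inductive step, so t_n = 2n^2 + 3n + 1 for all n ≥ 0.

t_n = 2n^2 + 3n + 1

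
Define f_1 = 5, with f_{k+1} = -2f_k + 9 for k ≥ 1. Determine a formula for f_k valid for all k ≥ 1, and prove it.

Claim: f_k = -(-2)^k + 3.

Base case: f_1 = 5, and -(-2)^1 + 3 = 2 + 3 = 5.
Assume f_m = -(-2)^m + 3 for some m ≥ 1.
Then f_{m+1} = -2f_m + 9 = -2·(-(-2)^m + 3) + 9 = 2·(-2)^m − 6 + 9 = -(-2)^{m+1} + 3.
By induction, f_k = -(-2)^k + 3 for all k ≥ 1.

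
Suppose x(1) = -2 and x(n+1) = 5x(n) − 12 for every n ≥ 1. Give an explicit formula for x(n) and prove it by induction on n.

Claim: x(n) = -5^n + 3.

Base case: x(1) = -2, and -5^1 + 3 = -5 + 3 = -2.
Assume x(j) = -5^j + 3 for some j ≥ 1.
Then x(j+1) = 5x(j) − 12 = 5·(-5^j + 3) − 12 = -5^{j+1} + 15 − 12 = -5^{j+1} + 3.
Hence x(n) = -5^n + 3 for every n ≥ 1, by induction.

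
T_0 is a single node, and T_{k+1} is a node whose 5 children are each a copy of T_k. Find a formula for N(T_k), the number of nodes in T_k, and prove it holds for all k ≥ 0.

Claim: N(T_k) = (5^{k+1} − 1)/4.

Base case: N(T_0) = 1, and (5^{0+1} − 1)/4 = 1.
Assume N(T_m) = (5^{m+1} − 1)/4.
Then N(T_{m+1}) = 1 + 5N(T_m) = 1 + 5·(5^{m+1} − 1)/4 = 1 + (5^{m+2} − 5)/4 = (4 + 5^{m+2} − 5)/4 = (5^{m+2} − 1)/4.
So the formula holds for m+1, and by induction N(T_k) = (5^{k+1} − 1)/4 for all k ≥ 0.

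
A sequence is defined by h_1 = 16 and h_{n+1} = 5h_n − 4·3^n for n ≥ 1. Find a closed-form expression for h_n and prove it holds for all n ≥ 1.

Claim: h_n = 2·5^n + 2·3^n.

Base case: h_1 = 16, and 2·5^1 + 2·3^1 = 10 + 6 = 16.
Assume h_r = 2·5^r + 2·3^r for some r ≥ 1.
Then h_{r+1} = 5h_r − 4·3^r = 5·(2·5^r + 2·3^r) − 4·3^r = 2·5^{r+1} + 10·3^r − 4·3^r = 2·5^{r+1} + 6·3^r = 2·5^{r+1} + 2·3^{r+1}.
By induction, h_n = 2·5^n + 2·3^n for all n ≥ 1.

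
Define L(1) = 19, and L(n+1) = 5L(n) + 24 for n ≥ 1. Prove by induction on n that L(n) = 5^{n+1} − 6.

Base case: L(1) = 19, and 5^{1+1} − 6 = 25 − 6 = 19.
Assume L(j) = 5^{j+1} − 6 for some j ≥ 1.
Then L(j+1) = 5L(j) + 24 = 5·(5^{j+1} − 6) + 24 = 5^{j+2} − 30 + 24 = 5^{j+2} − 6.
Hence L(n) = 5^{n+1} − 6 for every n ≥ 1, by induction.

L(n) = 5^{n+1} − 6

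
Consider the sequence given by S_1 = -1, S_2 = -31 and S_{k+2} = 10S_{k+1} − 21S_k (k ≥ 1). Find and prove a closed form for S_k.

Claim: S_k = -7^k + 2·3^k.

Base cases: S_1 = -1 and -7^1 + 2·3^1 = -1; S_2 = -31 and -7^2 + 2·3^2 = -31.
Assume S_j = -7^j + 2·3^j for all 1 ≤ j ≤ r, where r ≥ 2.
Then S_{r+1} = 10S_r − 21S_{r−1} = 10·(-7^r + 2·3^r) − 21·(-7^{r−1} + 2·3^{r−1}) = -(10·7 − 21)7^{r−1} + 2·(10·3 − 21)3^{r−1} = -49·7^{r−1} + 18·3^{r−1} = -7^{r+1} + 2·3^{r+1}.
Hence S_k = -7^k + 2·3^k for every k ≥ 1, by strong induction.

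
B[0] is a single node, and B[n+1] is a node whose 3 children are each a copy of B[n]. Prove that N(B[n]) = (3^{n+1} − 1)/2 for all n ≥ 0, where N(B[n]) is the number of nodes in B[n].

Base case: N(B[0]) = 1, and (3^{0+1} − 1)/2 = 1.
Assume N(B[r]) = (3^{r+1} − 1)/2.
Then N(B[r+1]) = 1 + 3N(B[r]) = 1 + 3·(3^{r+1} − 1)/2 = 1 + (3^{r+2} − 3)/2 = (2 + 3^{r+2} − 3)/2 = (3^{r+2} − 1)/2.
This completes the inductive step, so N(B[n]) = (3^{n+1} − 1)/2 for all n ≥ 0.

N(B[n]) = (3^{n+1} − 1)/2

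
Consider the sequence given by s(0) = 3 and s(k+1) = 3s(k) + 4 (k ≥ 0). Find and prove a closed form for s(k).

Claim: s(k) = 5·3^k − 2.

Base case: s(0) = 3, and 5·3^0 − 2 = 5 − 2 = 3.
Assume s(r) = 5·3^r − 2 for some r ≥ 0.
Then s(r+1) = 3s(r) + 4 = 3·(5·3^r − 2) + 4 = 15·3^r − 6 + 4 = 5·3^{r+1} − 2.
Hence s(k) = 5·3^k − 2 for every k ≥ 0, by induction.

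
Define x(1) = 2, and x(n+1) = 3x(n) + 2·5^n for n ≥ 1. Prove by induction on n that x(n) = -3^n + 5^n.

Base case: x(1) = 2, and -3^1 + 5^1 = -3 + 5 = 2.
Assume x(r) = -3^r + 5^r for some r ≥ 1.
Then x(r+1) = 3x(r) + 2·5^r = 3·(-3^r + 5^r) + 2·5^r = -3^{r+1} + 3·5^r + 2·5^r = -3^{r+1} + 5·5^r = -3^{r+1} + 5^{r+1}.
So the formula holds for r+1, and by induction x(n) = -3^n + 5^n for all n ≥ 1.

x(n) = -3^n + 5^n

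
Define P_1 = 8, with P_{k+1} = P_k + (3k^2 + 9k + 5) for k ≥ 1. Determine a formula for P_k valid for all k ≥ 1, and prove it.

Claim: P_k = k^3 + 3k^2 + k + 3.

Base case: P_1 = 8, and 1^3 + 3·1^2 + 1 + 3 = 8.
Assume P_m = m^3 + 3m^2 + m + 3.
Then P_{m+1} = P_m + (3m^2 + 9m + 5) = (m^3 + 3m^2 + m + 3) + (3m^2 + 9m + 5) = m^3 + 6m^2 + 10m + 8,
and (m+1)^3 + 3·(m+1)^2 + (m+1) + 3 = m^3 + 6m^2 + 10m + 8.
Hence P_k = k^3 + 3k^2 + k + 3 for every k ≥ 1, by induction.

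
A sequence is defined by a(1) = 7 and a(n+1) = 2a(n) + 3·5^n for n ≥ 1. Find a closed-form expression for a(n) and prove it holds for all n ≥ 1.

Claim: a(n) = 2^n + 5^n.

Base case: a(1) = 7, and 2^1 + 5^1 = 2 + 5 = 7.
Assume a(r) = 2^r + 5^r for some r ≥ 1.
Then a(r+1) = 2a(r) + 3·5^r = 2·(2^r + 5^r) + 3·5^r = 2^{r+1} + 2·5^r + 3·5^r = 2^{r+1} + 5·5^r = 2^{r+1} + 5^{r+1}.
By induction, a(n) = 2^n + 5^n for all n ≥ 1.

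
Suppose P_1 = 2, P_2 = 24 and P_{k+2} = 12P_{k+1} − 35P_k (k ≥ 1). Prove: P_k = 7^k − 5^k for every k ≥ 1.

Base cases: P_1 = 2 and 7^1 − 5^1 = 2; P_2 = 24 and 7^2 − 5^2 = 24.
Assume P_j = 7^j − 5^j for all 1 ≤ j ≤ m, where m ≥ 2.
Then P_{m+1} = 12P_m − 35P_{m−1} = 12·(7^m − 5^m) − 35·(7^{m−1} − 5^{m−1}) = (12·7 − 35)7^{m−1} − (12·5 − 35)5^{m−1} = 49·7^{m−1} − 25·5^{m−1} = 7^{m+1} − 5^{m+1}.
So the formula holds for m+1, and by strong induction P_k = 7^k − 5^k for all k ≥ 1.

P_k = 7^k − 5^k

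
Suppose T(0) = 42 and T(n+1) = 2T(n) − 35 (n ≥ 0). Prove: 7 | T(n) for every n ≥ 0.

Base case: T(0) = 42 = 7·6, so 7 | T(0).
Assume 7 | T(r), so T(r) = 7t for some integer t.
Then T(r+1) = 2T(r) − 35 = 2·(7t) − 35 = 7(2t − 5), so 7 | T(r+1).
By induction, 7 | T(n) for all n ≥ 0.

7 | T(n)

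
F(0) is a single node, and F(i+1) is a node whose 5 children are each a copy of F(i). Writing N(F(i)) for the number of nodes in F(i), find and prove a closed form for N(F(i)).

Claim: N(F(i)) = (5^{i+1} − 1)/4.

Base case: N(F(0)) = 1, and (5^{0+1} − 1)/4 = 1.
Assume N(F(k)) = (5^{k+1} − 1)/4.
Then N(F(k+1)) = 1 + 5N(F(k)) = 1 + 5·(5^{k+1} − 1)/4 = 1 + (5^{k+2} − 5)/4 = (4 + 5^{k+2} − 5)/4 = (5^{k+2} − 1)/4.
By induction, N(F(i)) = (5^{i+1} − 1)/4 for all i ≥ 0.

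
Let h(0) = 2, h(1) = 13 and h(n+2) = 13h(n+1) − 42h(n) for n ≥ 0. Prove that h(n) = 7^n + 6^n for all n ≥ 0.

Base cases: h(0) = 2 and 7^0 + 6^0 = 2; h(1) = 13 and 7^1 + 6^1 = 13.
Assume h(j) = 7^j + 6^j for all 0 ≤ j ≤ r, where r ≥ 1.
Then h(r+1) = 13h(r) − 42h(r−1) = 13·(7^r + 6^r) − 42·(7^{r−1} + 6^{r−1}) = (13·7 − 42)7^{r−1} + (13·6 − 42)6^{r−1} = 49·7^{r−1} + 36·6^{r−1} = 7^{r+1} + 6^{r+1}.
This completes the inductive step, so h(n) = 7^n + 6^n for all n ≥ 0.

h(n) = 7^n + 6^n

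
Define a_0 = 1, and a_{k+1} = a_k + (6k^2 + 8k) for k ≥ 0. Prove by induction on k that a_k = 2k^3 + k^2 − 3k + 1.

Base case: a_0 = 1, and 2·0^3 + 0^2 − 3·0 + 1 = 1.
Assume a_j = 2j^3 + j^2 − 3j + 1.
Then a_{j+1} = a_j + (6j^2 + 8j) = (2j^3 + j^2 − 3j + 1) + (6j^2 + 8j) = 2j^3 + 7j^2 + 5j + 1,
and 2·(j+1)^3 + (j+1)^2 − 3·(j+1) + 1 = 2j^3 + 7j^2 + 5j + 1.
By induction, a_k = 2k^3 + k^2 − 3k + 1 for all k ≥ 0.

a_k = 2k^3 + k^2 − 3k + 1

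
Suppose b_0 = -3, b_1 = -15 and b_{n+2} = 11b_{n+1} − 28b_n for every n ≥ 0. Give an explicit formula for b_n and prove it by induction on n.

Claim: b_n = -7^n − 2·4^n.

Base cases: b_0 = -3 and -7^0 − 2·4^0 = -3; b_1 = -15 and -7^1 − 2·4^1 = -15.
Assume b_j = -7^j − 2·4^j for all 0 ≤ j ≤ m, where m ≥ 1.
Then b_{m+1} = 11b_m − 28b_{m−1} = 11·(-7^m − 2·4^m) − 28·(-7^{m−1} − 2·4^{m−1}) = -(11·7 − 28)7^{m−1} − 2·(11·4 − 28)4^{m−1} = -49·7^{m−1} − 32·4^{m−1} = -7^{m+1} − 2·4^{m+1}.
So the formula holds for m+1, and by strong induction b_n = -7^n − 2·4^n for all n ≥ 0.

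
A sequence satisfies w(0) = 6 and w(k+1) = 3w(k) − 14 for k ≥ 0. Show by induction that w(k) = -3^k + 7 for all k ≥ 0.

Base case: w(0) = 6, and -3^0 + 7 = -1 + 7 = 6.
Assume w(m) = -3^m + 7 for some m ≥ 0.
Then w(m+1) = 3w(m) − 14 = 3·(-3^m + 7) − 14 = -3^{m+1} + 21 − 14 = -3^{m+1} + 7.
By induction, w(k) = -3^k + 7 for all k ≥ 0.

w(k) = -3^k + 7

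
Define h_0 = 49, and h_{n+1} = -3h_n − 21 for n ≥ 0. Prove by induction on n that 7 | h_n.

Base case: h_0 = 49 = 7·7, so 7 | h_0.
Assume 7 | h_k, so h_k = 7t for some integer t.
Then h_{k+1} = -3h_k − 21 = -3·(7t) − 21 = 7(-3t − 3), so 7 | h_{k+1}.
This completes the inductive step, so 7 | h_n for all n ≥ 0.

7 | h_n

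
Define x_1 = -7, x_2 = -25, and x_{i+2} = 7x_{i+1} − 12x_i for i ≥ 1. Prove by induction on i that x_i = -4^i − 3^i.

Base cases: x_1 = -7 and -4^1 − 3^1 = -7; x_2 = -25 and -4^2 − 3^2 = -25.
Assume x_t = -4^t − 3^t for all 1 ≤ t ≤ j, where j ≥ 2.
Then x_{j+1} = 7x_j − 12x_{j−1} = 7·(-4^j − 3^j) − 12·(-4^{j−1} − 3^{j−1}) = -(7·4 − 12)4^{j−1} − (7·3 − 12)3^{j−1} = -16·4^{j−1} − 9·3^{j−1} = -4^{j+1} − 3^{j+1}.
Hence x_i = -4^i − 3^i for every i ≥ 1, by strong induction.

x_i = -4^i − 3^i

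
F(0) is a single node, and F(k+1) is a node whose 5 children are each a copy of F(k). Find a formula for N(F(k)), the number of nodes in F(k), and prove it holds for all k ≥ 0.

Claim: N(F(k)) = (5^{k+1} − 1)/4.

Base case: N(F(0)) = 1, and (5^{0+1} − 1)/4 = 1.
Assume N(F(m)) = (5^{m+1} − 1)/4.
Then N(F(m+1)) = 1 + 5N(F(m)) = 1 + 5·(5^{m+1} − 1)/4 = 1 + (5^{m+2} − 5)/4 = (4 + 5^{m+2} − 5)/4 = (5^{m+2} − 1)/4.
Hence N(F(k)) = (5^{k+1} − 1)/4 for every k ≥ 0, by induction.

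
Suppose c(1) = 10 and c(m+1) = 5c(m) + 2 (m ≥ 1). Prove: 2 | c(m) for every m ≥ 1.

Base case: c(1) = 10 = 2·5, so 2 | c(1).
Assume 2 | c(j), so c(j) = 2t for some integer t.
Then c(j+1) = 5c(j) + 2 = 5·(2t) + 2 = 2(5t + 1), so 2 | c(j+1).
By induction, 2 | c(m) for all m ≥ 1.

2 | c(m)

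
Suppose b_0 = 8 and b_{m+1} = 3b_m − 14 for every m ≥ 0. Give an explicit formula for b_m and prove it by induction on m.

Claim: b_m = 3^m + 7.

Base case: b_0 = 8, and 3^0 + 7 = 1 + 7 = 8.
Assume b_j = 3^j + 7 for some j ≥ 0.
Then b_{j+1} = 3b_j − 14 = 3·(3^j + 7) − 14 = 3^{j+1} + 21 − 14 = 3^{j+1} + 7.
This completes the inductive step, so b_m = 3^m + 7 for all m ≥ 0.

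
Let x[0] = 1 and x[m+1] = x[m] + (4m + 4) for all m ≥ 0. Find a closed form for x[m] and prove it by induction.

Claim: x[m] = 2m^2 + 2m + 1.

Base case: x[0] = 1, and 2·0^2 + 2·0 + 1 = 1.
Assume x[j] = 2j^2 + 2j + 1.
Then x[j+1] = x[j] + (4j + 4) = (2j^2 + 2j + 1) + (4j + 4) = 2j^2 + 6j + 5,
and 2·(j+1)^2 + 2·(j+1) + 1 = 2j^2 + 6j + 5.
This completes the inductive step, so x[m] = 2m^2 + 2m + 1 for all m ≥ 0.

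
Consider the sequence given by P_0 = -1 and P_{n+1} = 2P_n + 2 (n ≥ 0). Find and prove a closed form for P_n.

Claim: P_n = 2^n − 2.

Base case: P_0 = -1, and 2^0 − 2 = 1 − 2 = -1.
Assume P_k = 2^k − 2 for some k ≥ 0.
Then P_{k+1} = 2P_k + 2 = 2·(2^k − 2) + 2 = 2^{k+1} − 4 + 2 = 2^{k+1} − 2.
Hence P_n = 2^n − 2 for every n ≥ 0, by induction.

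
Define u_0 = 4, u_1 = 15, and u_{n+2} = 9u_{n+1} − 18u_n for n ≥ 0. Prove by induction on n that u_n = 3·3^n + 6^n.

Base cases: u_0 = 4 and 3·3^0 + 6^0 = 4; u_1 = 15 and 3·3^1 + 6^1 = 15.
Assume u_j = 3·3^j + 6^j for all 0 ≤ j ≤ r, where r ≥ 1.
Then u_{r+1} = 9u_r − 18u_{r−1} = 9·(3·3^r + 6^r) − 18·(3·3^{r−1} + 6^{r−1}) = 3·(9·3 − 18)3^{r−1} + (9·6 − 18)6^{r−1} = 27·3^{r−1} + 36·6^{r−1} = 3·3^{r+1} + 6^{r+1}.
This completes the inductive step, so u_n = 3·3^n + 6^n for all n ≥ 0.

u_n = 3·3^n + 6^n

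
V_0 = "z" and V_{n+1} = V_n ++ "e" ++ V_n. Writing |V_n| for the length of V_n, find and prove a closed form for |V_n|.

Claim: |V_n| = 2^{n+1} − 1.

Base case: |V_0| = 1, and 2^{0+1} − 1 = 1.
Assume |V_r| = 2^{r+1} − 1.
Then |V_{r+1}| = |V_r| + 1 + |V_r| = 2|V_r| + 1 = 2(2^{r+1} − 1) + 1 = 2^{r+2} − 2 + 1 = 2^{r+2} − 1.
Hence |V_n| = 2^{n+1} − 1 for every n ≥ 0, by induction.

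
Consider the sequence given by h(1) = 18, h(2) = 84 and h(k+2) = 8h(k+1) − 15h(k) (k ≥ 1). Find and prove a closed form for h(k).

Claim: h(k) = 3·5^k + 3^k.

Base cases: h(1) = 18 and 3·5^1 + 3^1 = 18; h(2) = 84 and 3·5^2 + 3^2 = 84.
Assume h(i) = 3·5^i + 3^i for all 1 ≤ i ≤ j, where j ≥ 2.
Then h(j+1) = 8h(j) − 15h(j−1) = 8·(3·5^j + 3^j) − 15·(3·5^{j−1} + 3^{j−1}) = 3·(8·5 − 15)5^{j−1} + (8·3 − 15)3^{j−1} = 75·5^{j−1} + 9·3^{j−1} = 3·5^{j+1} + 3^{j+1}.
This completes the inductive step, so h(k) = 3·5^k + 3^k for all k ≥ 1.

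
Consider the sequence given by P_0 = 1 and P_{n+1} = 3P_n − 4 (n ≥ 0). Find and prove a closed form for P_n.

Claim: P_n = -3^n + 2.

Base case: P_0 = 1, and -3^0 + 2 = -1 + 2 = 1.
Assume P_m = -3^m + 2 for some m ≥ 0.
Then P_{m+1} = 3P_m − 4 = 3·(-3^m + 2) − 4 = -3^{m+1} + 6 − 4 = -3^{m+1} + 2.
Hence P_n = -3^n + 2 for every n ≥ 0, by induction.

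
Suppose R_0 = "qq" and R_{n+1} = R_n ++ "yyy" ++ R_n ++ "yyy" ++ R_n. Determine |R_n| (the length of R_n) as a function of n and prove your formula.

Claim: |R_n| = 5·3^n − 3.

Base case: |R_0| = 2, and 5·3^0 − 3 = 2.
Assume |R_r| = 5·3^r − 3.
Then |R_{r+1}| = 3|R_r| + 6 = 3(5·3^r − 3) + 6 = 5·3^{r+1} − 9 + 6 = 5·3^{r+1} − 3.
This completes the inductive step, so |R_n| = 5·3^n − 3 for all n ≥ 0.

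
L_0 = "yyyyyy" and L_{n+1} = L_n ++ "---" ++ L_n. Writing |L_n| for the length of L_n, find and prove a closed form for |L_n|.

Claim: |L_n| = 9·2^n − 3.

Base case: |L_0| = 6, and 9·2^0 − 3 = 6.
Assume |L_r| = 9·2^r − 3.
Then |L_{r+1}| = |L_r| + 3 + |L_r| = 2|L_r| + 3 = 2(9·2^r − 3) + 3 = 9·2^{r+1} − 6 + 3 = 9·2^{r+1} − 3.
By induction, |L_n| = 9·2^n − 3 for all n ≥ 0.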